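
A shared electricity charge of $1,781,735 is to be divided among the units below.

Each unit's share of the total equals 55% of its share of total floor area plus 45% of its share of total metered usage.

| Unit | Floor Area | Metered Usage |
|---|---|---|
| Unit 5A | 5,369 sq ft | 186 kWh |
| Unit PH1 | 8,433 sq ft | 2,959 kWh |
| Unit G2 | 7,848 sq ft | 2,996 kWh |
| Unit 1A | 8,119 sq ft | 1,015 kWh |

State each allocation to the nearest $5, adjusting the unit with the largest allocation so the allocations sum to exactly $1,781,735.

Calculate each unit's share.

Unit 5A: $197,580 | Unit PH1: $609,140 | Unit G2: $594,025 | Unit 1A: $380,990

Totals — floor area 29,769, metered usage 7,156.
Combined weights (55% floor area + 45% metered usage): Unit 5A 0.1109; Unit PH1 0.3419; Unit G2 0.3334; Unit 1A 0.2138.
Raw shares: Unit 5A 197,580.07; Unit PH1 609,138.35; Unit G2 594,026.55; Unit 1A 380,990.03.
Rounded to nearest $5: Unit 5A $197,580; Unit PH1 $609,140; Unit G2 $594,025; Unit 1A $380,990. Sum = $1,781,735.
Sum already equals the total — no adjustment.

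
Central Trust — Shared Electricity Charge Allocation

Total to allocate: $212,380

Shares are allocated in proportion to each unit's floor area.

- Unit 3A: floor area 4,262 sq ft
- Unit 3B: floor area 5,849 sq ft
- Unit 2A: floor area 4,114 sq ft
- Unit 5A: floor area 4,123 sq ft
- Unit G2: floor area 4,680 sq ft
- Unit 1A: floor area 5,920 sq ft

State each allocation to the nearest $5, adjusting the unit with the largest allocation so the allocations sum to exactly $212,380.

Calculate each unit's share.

Sum of floor area: 28,948.
Proportional shares: Unit 3A 4,262/28,948 × $212,380 = 31,268.60; Unit 3B 5,849/28,948 × $212,380 = 42,911.79; Unit 2A 4,114/28,948 × $212,380 = 30,182.79; Unit 5A 4,123/28,948 × $212,380 = 30,248.82; Unit G2 4,680/28,948 × $212,380 = 34,335.30; Unit 1A 5,920/28,948 × $212,380 = 43,432.69.
Rounded to nearest $5: Unit 3A $31,270; Unit 3B $42,910; Unit 2A $30,185; Unit 5A $30,250; Unit G2 $34,335; Unit 1A $43,435. Sum = $212,385.
Difference $212,380 − $212,385 = −$5 applied to largest allocation (Unit 1A): Unit 1A becomes $43,430.

Unit 3A: $31,270; Unit 3B: $42,910; Unit 2A: $30,185; Unit 5A: $30,250; Unit G2: $34,335; Unit 1A: $43,430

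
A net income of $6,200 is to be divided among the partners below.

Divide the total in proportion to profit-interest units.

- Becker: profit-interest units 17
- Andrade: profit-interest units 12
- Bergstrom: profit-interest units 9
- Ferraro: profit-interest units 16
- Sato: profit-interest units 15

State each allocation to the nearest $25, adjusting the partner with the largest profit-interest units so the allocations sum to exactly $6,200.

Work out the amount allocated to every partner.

Becker: $1,525 | Andrade: $1,075 | Bergstrom: $800 | Ferraro: $1,450 | Sato: $1,350

Combined profit-interest units = 17 + 12 + 9 + 16 + 15 = 69.
Unrounded shares: Becker 1,527.54; Andrade 1,078.26; Bergstrom 808.70; Ferraro 1,437.68; Sato 1,347.83.
After rounding ($25): Becker $1,525; Andrade $1,075; Bergstrom $800; Ferraro $1,450; Sato $1,350. Sum = $6,200.
Sum already equals the total — no adjustment.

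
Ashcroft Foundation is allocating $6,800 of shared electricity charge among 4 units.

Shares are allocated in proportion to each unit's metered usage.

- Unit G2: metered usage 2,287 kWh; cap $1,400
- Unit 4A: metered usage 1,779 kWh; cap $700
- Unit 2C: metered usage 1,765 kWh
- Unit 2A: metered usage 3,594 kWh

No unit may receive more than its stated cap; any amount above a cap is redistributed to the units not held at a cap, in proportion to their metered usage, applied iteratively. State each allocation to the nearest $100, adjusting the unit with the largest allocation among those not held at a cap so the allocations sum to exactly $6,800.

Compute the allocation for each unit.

Unit G2: $1,400 | Unit 4A: $700 | Unit 2C: $1,500 | Unit 2A: $3,200

Combined metered usage = 9,425.
Proportional shares (ignoring caps): Unit G2 1,650.04; Unit 4A 1,283.52; Unit 2C 1,273.42; Unit 2A 2,593.02.
Cap binds for Unit G2 ($1,400), Unit 4A ($700); remaining pool $4,700 reallocated over remaining metered usage 5,359.
Redistributed shares: Unit 2C 1,547.96 → $1,500; Unit 2A 3,152.04 → $3,200.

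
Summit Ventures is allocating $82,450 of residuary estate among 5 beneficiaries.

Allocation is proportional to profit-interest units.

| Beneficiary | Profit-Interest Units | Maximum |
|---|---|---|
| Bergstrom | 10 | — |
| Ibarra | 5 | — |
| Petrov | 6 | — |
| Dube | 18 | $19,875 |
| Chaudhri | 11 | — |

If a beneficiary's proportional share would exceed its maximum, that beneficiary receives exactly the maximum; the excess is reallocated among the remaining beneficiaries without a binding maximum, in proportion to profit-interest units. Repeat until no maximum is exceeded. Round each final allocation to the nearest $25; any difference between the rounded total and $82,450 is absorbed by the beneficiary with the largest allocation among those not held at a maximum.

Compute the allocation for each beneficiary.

Bergstrom: $19,550; Ibarra: $9,775; Petrov: $11,725; Dube: $19,875; Chaudhri: $21,525

Sum of profit-interest units: 50.
Pro-rata shares before constraints: Bergstrom 16,490.00; Ibarra 8,245.00; Petrov 9,894.00; Dube 29,682.00; Chaudhri 18,139.00.
Held at cap: Dube ($19,875); residual $62,575 reallocated over remaining profit-interest units 32.
Remaining shares: Bergstrom 19,554.69 → $19,550; Ibarra 9,777.34 → $9,775; Petrov 11,732.81 → $11,725; Chaudhri 21,510.16 → $21,500.
Rounding difference +$25 applied to Chaudhri → $21,525.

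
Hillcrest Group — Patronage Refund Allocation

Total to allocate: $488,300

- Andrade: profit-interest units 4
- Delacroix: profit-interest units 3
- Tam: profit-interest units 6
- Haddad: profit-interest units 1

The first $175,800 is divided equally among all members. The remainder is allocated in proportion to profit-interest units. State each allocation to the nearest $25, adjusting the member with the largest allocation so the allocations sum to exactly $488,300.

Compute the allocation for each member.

First tranche $175,800 split equally: $43,950 each.
Remainder $312,500 by profit-interest units (total 14): Andrade 89,285.71 → $89,275; Delacroix 66,964.29 → $66,975; Tam 133,928.57 → $133,925; Haddad 22,321.43 → $22,325.
Totals: Andrade $43,950 + $89,275 = $133,225; Delacroix $43,950 + $66,975 = $110,925; Tam $43,950 + $133,925 = $177,875; Haddad $43,950 + $22,325 = $66,275.

Andrade: $133,225 | Delacroix: $110,925 | Tam: $177,875 | Haddad: $66,275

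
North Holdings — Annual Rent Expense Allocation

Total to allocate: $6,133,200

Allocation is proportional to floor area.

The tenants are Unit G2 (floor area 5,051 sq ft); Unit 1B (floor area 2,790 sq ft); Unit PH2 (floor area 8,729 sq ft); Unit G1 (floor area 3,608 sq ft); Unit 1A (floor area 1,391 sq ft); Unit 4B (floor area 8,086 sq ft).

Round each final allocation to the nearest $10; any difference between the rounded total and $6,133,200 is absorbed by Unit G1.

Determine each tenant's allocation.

Unit G2: $1,044,640 · Unit 1B: $577,020 · Unit PH2: $1,805,320 · Unit G1: $746,210 · Unit 1A: $287,680 · Unit 4B: $1,672,330

Total floor area = 29,655.
Pro-rata amounts: Unit G2 5,051/29,655 × $6,133,200 = 1,044,639.80; Unit 1B 2,790/29,655 × $6,133,200 = 577,023.37; Unit PH2 8,729/29,655 × $6,133,200 = 1,805,317.92; Unit G1 3,608/29,655 × $6,133,200 = 746,200.83; Unit 1A 1,391/29,655 × $6,133,200 = 287,684.41; Unit 4B 8,086/29,655 × $6,133,200 = 1,672,333.68.
After rounding ($10): Unit G2 $1,044,640; Unit 1B $577,020; Unit PH2 $1,805,320; Unit G1 $746,200; Unit 1A $287,680; Unit 4B $1,672,330. Sum = $6,133,190.
Difference $6,133,200 − $6,133,190 = +$10 applied to Unit G1: Unit G1 becomes $746,210.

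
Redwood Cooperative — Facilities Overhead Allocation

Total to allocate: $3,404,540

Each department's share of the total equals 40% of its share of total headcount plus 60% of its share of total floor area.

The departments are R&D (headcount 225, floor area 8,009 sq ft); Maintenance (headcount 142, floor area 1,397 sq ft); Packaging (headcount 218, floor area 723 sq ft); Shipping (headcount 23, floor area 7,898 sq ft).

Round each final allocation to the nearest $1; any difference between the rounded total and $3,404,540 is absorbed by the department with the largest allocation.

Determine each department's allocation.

Totals — headcount 608, floor area 18,027.
Composite weights (40% headcount + 60% floor area): R&D 0.4146; Maintenance 0.1399; Packaging 0.1675; Shipping 0.2780.
Unrounded shares: R&D 1,411,498.90; Maintenance 476,356.34; Packaging 570,209.23; Shipping 946,475.52.
After rounding ($1): R&D $1,411,499; Maintenance $476,356; Packaging $570,209; Shipping $946,476. Sum = $3,404,540.
Rounded total matches; no reconciliation needed.

R&D: $1,411,499 · Maintenance: $476,356 · Packaging: $570,209 · Shipping: $946,476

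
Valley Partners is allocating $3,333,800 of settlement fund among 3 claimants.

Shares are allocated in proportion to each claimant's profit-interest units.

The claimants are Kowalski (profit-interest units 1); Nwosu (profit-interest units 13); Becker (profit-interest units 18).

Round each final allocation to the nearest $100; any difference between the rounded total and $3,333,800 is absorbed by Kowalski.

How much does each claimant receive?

Total profit-interest units = 32.
Proportional shares: Kowalski 1/32 × $3,333,800 = 104,181.25; Nwosu 13/32 × $3,333,800 = 1,354,356.25; Becker 18/32 × $3,333,800 = 1,875,262.50.
After rounding ($100): Kowalski $104,200; Nwosu $1,354,400; Becker $1,875,300. Sum = $3,333,900.
Difference $3,333,800 − $3,333,900 = −$100 applied to Kowalski: Kowalski becomes $104,100.

Kowalski: $104,100 · Nwosu: $1,354,400 · Becker: $1,875,300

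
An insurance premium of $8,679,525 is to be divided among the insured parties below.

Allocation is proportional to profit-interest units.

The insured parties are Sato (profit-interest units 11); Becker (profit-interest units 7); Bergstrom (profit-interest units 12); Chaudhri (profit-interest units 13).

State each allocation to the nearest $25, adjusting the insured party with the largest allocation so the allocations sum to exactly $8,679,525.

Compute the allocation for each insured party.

Sato: $2,220,350 | Becker: $1,412,950 | Bergstrom: $2,422,200 | Chaudhri: $2,624,025

Combined profit-interest units = 43.
Proportional shares: Sato 11/43 × $8,679,525 = 2,220,343.60; Becker 7/43 × $8,679,525 = 1,412,945.93; Bergstrom 12/43 × $8,679,525 = 2,422,193.02; Chaudhri 13/43 × $8,679,525 = 2,624,042.44.
Rounded to nearest $25: Sato $2,220,350; Becker $1,412,950; Bergstrom $2,422,200; Chaudhri $2,624,050. Sum = $8,679,550.
Difference $8,679,525 − $8,679,550 = −$25 applied to largest allocation (Chaudhri): Chaudhri becomes $2,624,025.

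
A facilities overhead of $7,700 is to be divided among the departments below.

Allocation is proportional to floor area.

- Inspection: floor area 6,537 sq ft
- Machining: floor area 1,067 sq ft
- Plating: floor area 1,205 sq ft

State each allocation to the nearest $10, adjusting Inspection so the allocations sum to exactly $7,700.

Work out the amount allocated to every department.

Inspection: $5,720 · Machining: $930 · Plating: $1,050

Combined floor area = 8,809.
Raw shares: Inspection 6,537/8,809 × $7,700 = 5,714.03; Machining 1,067/8,809 × $7,700 = 932.67; Plating 1,205/8,809 × $7,700 = 1,053.30.
At nearest $10: Inspection $5,710; Machining $930; Plating $1,050. Sum = $7,690.
Difference $7,700 − $7,690 = +$10 applied to Inspection: Inspection becomes $5,720.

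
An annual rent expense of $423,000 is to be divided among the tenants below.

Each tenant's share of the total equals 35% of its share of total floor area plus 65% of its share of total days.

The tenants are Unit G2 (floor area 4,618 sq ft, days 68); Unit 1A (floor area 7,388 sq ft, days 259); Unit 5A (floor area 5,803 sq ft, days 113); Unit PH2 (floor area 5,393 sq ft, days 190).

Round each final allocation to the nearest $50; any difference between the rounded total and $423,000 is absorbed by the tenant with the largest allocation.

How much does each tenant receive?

Floor area total 23,202; days total 630.
Blended shares (35% floor area + 65% days): Unit G2 0.1398; Unit 1A 0.3787; Unit 5A 0.2041; Unit PH2 0.2774.
Raw shares: Unit G2 59,144.21; Unit 1A 160,177.20; Unit 5A 86,344.88; Unit PH2 117,333.71.
At nearest $50: Unit G2 $59,150; Unit 1A $160,200; Unit 5A $86,350; Unit PH2 $117,350. Sum = $423,050.
Difference $423,000 − $423,050 = −$50 applied to largest allocation (Unit 1A): Unit 1A becomes $160,150.

Unit G2: $59,150 | Unit 1A: $160,150 | Unit 5A: $86,350 | Unit PH2: $117,350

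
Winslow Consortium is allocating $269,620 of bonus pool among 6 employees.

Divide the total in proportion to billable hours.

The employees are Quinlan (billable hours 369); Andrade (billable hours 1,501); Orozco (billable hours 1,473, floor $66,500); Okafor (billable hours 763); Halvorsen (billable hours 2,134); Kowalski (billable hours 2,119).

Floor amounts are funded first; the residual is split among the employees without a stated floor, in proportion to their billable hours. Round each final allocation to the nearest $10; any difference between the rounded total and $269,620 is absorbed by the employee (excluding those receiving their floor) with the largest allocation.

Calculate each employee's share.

Quinlan: $10,880; Andrade: $44,280; Orozco: $66,500; Okafor: $22,510; Halvorsen: $62,940; Kowalski: $62,510

Guaranteed amounts: Orozco $66,500. Remaining pool $203,120.
Remaining pool split over remaining billable hours 6,886: Quinlan 10,884.59 → $10,880; Andrade 44,275.79 → $44,280; Okafor 22,506.62 → $22,510; Halvorsen 62,947.73 → $62,950; Kowalski 62,505.27 → $62,510.
Rounding difference −$10 applied to Halvorsen → $62,940.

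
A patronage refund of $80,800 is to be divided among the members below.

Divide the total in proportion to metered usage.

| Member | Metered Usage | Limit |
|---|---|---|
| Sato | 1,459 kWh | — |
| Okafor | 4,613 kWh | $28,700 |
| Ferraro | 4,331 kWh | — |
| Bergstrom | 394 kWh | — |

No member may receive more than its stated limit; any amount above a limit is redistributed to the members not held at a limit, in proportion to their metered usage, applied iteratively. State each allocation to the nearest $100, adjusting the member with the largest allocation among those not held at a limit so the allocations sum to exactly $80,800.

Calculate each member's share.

Sato: $12,300; Okafor: $28,700; Ferraro: $36,500; Bergstrom: $3,300

Total metered usage = 10,797.
Proportional shares (ignoring caps): Sato 10,918.51; Okafor 34,521.66; Ferraro 32,411.30; Bergstrom 2,948.52.
Cap binds for Okafor ($28,700); residual $52,100 reallocated over remaining metered usage 6,184.
Remaining shares: Sato 12,292.03 → $12,300; Ferraro 36,488.53 → $36,500; Bergstrom 3,319.44 → $3,300.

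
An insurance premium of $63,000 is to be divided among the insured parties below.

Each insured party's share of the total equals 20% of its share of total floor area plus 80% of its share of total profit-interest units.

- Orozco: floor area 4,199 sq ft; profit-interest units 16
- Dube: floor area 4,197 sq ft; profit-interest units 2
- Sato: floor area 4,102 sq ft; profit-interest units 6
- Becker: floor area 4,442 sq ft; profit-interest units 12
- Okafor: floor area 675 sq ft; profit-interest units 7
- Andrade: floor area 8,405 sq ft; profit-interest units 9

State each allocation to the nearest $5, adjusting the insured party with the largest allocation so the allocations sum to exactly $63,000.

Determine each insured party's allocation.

Orozco: $17,545 · Dube: $3,970 · Sato: $7,800 · Becker: $13,780 · Okafor: $7,110 · Andrade: $12,795

Totals — floor area 26,020, profit-interest units 52.
Blended shares (20% floor area + 80% profit-interest units): Orozco 0.2784; Dube 0.0630; Sato 0.1238; Becker 0.2188; Okafor 0.1129; Andrade 0.2031.
Unrounded shares: Orozco 17,541.03; Dube 3,970.83; Sato 7,801.75; Becker 13,781.78; Okafor 7,111.48; Andrade 12,793.14.
After rounding ($5): Orozco $17,540; Dube $3,970; Sato $7,800; Becker $13,780; Okafor $7,110; Andrade $12,795. Sum = $62,995.
Difference $63,000 − $62,995 = +$5 applied to largest allocation (Orozco): Orozco becomes $17,545.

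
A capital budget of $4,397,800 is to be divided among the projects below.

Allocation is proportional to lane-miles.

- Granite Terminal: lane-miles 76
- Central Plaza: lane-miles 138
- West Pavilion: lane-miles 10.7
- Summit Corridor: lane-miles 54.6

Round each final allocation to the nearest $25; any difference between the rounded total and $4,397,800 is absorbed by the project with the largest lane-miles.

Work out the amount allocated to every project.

Lane-miles total: 76 + 138 + 10.7 + 54.6 = 279.3.
Raw shares: Granite Terminal 1,196,680.27; Central Plaza 2,172,919.44; West Pavilion 168,479.99; Summit Corridor 859,720.30.
At nearest $25: Granite Terminal $1,196,675; Central Plaza $2,172,925; West Pavilion $168,475; Summit Corridor $859,725. Sum = $4,397,800.
Rounded total matches; no reconciliation needed.

Granite Terminal: $1,196,675 · Central Plaza: $2,172,925 · West Pavilion: $168,475 · Summit Corridor: $859,725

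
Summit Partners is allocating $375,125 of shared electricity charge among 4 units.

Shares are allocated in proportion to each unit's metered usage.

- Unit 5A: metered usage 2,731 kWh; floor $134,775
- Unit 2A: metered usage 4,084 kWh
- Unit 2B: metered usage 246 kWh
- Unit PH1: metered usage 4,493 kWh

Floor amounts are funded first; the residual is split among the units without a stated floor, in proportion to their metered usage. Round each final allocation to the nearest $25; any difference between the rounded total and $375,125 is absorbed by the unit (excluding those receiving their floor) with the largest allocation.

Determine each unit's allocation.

Fund the minimums — Unit 5A $134,775. Residual $240,350.
Residual split over remaining metered usage 8,823: Unit 2A 111,253.47 → $111,250; Unit 2B 6,701.36 → $6,700; Unit PH1 122,395.17 → $122,400.

Unit 5A: $134,775 · Unit 2A: $111,250 · Unit 2B: $6,700 · Unit PH1: $122,400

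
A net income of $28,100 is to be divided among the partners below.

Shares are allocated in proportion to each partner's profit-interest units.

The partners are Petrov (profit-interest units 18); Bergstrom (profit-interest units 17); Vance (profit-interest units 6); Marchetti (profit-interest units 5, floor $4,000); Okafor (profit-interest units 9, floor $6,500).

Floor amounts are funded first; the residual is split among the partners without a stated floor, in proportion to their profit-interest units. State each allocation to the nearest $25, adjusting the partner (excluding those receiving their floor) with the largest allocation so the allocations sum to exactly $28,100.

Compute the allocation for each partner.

Fund the minimums — Marchetti $4,000; Okafor $6,500. Remaining pool $17,600.
Remaining pool split over remaining profit-interest units 41: Petrov 7,726.83 → $7,725; Bergstrom 7,297.56 → $7,300; Vance 2,575.61 → $2,575.

Petrov: $7,725 · Bergstrom: $7,300 · Vance: $2,575 · Marchetti: $4,000 · Okafor: $6,500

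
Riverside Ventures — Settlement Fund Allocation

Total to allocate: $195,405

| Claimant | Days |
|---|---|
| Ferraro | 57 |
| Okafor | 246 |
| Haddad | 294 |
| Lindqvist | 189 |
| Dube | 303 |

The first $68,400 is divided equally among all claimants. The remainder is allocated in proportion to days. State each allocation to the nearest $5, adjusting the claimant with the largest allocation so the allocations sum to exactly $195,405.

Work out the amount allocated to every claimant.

Ferraro: $20,330 · Okafor: $42,370 · Haddad: $47,970 · Lindqvist: $35,720 · Dube: $49,015

$68,400 shared equally gives $13,680 per claimant.
Remainder $127,005 by days (total 1,089): Ferraro 6,647.64 → $6,650; Okafor 28,689.83 → $28,690; Haddad 34,287.85 → $34,290; Lindqvist 22,042.19 → $22,040; Dube 35,337.48 → $35,335.
Totals: Ferraro $13,680 + $6,650 = $20,330; Okafor $13,680 + $28,690 = $42,370; Haddad $13,680 + $34,290 = $47,970; Lindqvist $13,680 + $22,040 = $35,720; Dube $13,680 + $35,335 = $49,015.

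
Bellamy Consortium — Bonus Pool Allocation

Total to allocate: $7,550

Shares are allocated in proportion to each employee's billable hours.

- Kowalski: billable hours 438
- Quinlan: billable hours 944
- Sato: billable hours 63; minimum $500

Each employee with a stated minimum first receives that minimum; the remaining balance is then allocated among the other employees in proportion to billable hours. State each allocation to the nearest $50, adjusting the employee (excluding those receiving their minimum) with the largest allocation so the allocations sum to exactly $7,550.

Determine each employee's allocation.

Minimums first: Sato $500. Remaining pool $7,050.
Remaining pool split over remaining billable hours 1,382: Kowalski 2,234.37 → $2,250; Quinlan 4,815.63 → $4,800.

Kowalski: $2,250 | Quinlan: $4,800 | Sato: $500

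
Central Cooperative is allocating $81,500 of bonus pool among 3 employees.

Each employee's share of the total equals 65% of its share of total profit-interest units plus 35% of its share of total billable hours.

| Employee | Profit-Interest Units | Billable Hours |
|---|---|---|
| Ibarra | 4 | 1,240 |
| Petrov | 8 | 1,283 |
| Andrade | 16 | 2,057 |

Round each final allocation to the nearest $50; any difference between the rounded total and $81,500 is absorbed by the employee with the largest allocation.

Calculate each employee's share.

Totals — profit-interest units 28, billable hours 4,580.
Composite weights (65% profit-interest units + 35% billable hours): Ibarra 0.1876; Petrov 0.2838; Andrade 0.5286.
Proportional shares: Ibarra 15,290.78; Petrov 23,126.45; Andrade 43,082.77.
Rounded to nearest $50: Ibarra $15,300; Petrov $23,150; Andrade $43,100. Sum = $81,550.
Difference $81,500 − $81,550 = −$50 applied to largest allocation (Andrade): Andrade becomes $43,050.

Ibarra: $15,300 · Petrov: $23,150 · Andrade: $43,050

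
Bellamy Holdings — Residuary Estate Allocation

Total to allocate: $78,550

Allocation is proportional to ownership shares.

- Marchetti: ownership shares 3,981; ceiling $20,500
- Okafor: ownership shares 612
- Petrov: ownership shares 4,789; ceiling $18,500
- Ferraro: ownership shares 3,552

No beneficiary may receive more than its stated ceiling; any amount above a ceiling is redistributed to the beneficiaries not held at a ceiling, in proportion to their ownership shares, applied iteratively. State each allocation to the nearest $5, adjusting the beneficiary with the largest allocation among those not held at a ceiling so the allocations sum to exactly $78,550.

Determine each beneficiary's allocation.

Sum of ownership shares: 12,934.
Proportional shares (ignoring caps): Marchetti 24,177.17; Okafor 3,716.76; Petrov 29,084.27; Ferraro 21,571.80.
Capped: Marchetti ($20,500), Petrov ($18,500); remaining pool $39,550 reallocated over remaining ownership shares 4,164.
Shares after redistribution: Okafor 5,812.82 → $5,815; Ferraro 33,737.18 → $33,735.

Marchetti: $20,500 | Okafor: $5,815 | Petrov: $18,500 | Ferraro: $33,735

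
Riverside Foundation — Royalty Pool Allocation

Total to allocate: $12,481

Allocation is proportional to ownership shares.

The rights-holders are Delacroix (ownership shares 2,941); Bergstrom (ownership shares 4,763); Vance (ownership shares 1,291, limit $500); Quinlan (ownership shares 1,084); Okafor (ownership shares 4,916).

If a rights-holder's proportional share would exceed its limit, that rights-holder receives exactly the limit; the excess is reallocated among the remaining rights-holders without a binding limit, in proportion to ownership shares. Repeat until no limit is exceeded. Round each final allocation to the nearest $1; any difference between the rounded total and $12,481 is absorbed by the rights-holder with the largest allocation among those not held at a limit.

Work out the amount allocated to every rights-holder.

Delacroix: $2,571 | Bergstrom: $4,164 | Vance: $500 | Quinlan: $948 | Okafor: $4,298

Ownership shares total: 14,995.
Pro-rata shares before constraints: Delacroix 2,447.92; Bergstrom 3,964.46; Vance 1,074.56; Quinlan 902.26; Okafor 4,091.80.
Cap binds for Vance ($500); residual $11,981 reallocated over remaining ownership shares 13,704.
Shares after redistribution: Delacroix 2,571.23 → $2,571; Bergstrom 4,164.15 → $4,164; Quinlan 947.71 → $948; Okafor 4,297.91 → $4,298.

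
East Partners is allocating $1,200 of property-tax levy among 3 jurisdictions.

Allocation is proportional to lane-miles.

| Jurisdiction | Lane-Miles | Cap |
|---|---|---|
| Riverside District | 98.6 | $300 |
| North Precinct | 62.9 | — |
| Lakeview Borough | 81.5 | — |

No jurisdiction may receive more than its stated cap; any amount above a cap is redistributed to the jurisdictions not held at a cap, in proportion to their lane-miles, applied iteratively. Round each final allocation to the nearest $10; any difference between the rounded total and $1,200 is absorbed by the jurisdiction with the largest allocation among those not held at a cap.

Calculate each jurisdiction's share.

Combined lane-miles = 243.
Pro-rata shares before constraints: Riverside District 486.91; North Precinct 310.62; Lakeview Borough 402.47.
Cap binds for Riverside District ($300); balance $900 reallocated over remaining lane-miles 144.4.
Remaining shares: North Precinct 392.04 → $390; Lakeview Borough 507.96 → $510.

Riverside District: $300 · North Precinct: $390 · Lakeview Borough: $510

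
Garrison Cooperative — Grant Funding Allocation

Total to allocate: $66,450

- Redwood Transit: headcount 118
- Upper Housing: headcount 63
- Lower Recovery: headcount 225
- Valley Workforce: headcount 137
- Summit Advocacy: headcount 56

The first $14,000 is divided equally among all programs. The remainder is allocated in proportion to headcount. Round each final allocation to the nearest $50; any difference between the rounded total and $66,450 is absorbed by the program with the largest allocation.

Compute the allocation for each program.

Redwood Transit: $13,150 | Upper Housing: $8,300 | Lower Recovery: $22,500 | Valley Workforce: $14,800 | Summit Advocacy: $7,700

First tranche $14,000 split equally: $2,800 each.
Remainder $52,450 by headcount (total 599): Redwood Transit 10,332.39 → $10,350; Upper Housing 5,516.44 → $5,500; Lower Recovery 19,701.59 → $19,700; Valley Workforce 11,996.08 → $12,000; Summit Advocacy 4,903.51 → $4,900.
Totals: Redwood Transit $2,800 + $10,350 = $13,150; Upper Housing $2,800 + $5,500 = $8,300; Lower Recovery $2,800 + $19,700 = $22,500; Valley Workforce $2,800 + $12,000 = $14,800; Summit Advocacy $2,800 + $4,900 = $7,700.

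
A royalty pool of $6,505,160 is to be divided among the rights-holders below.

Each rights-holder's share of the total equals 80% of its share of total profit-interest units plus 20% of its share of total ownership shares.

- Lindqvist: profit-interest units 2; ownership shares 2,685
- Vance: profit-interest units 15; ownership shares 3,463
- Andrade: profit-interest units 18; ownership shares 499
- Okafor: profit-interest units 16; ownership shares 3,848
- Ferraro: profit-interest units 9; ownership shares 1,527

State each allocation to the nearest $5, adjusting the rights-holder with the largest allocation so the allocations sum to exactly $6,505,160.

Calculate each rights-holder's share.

Lindqvist: $464,045 · Vance: $1,675,800 · Andrade: $1,615,240 · Okafor: $1,804,200 · Ferraro: $945,875

Totals — profit-interest units 60, ownership shares 12,022.
Blended shares (80% profit-interest units + 20% ownership shares): Lindqvist 0.0713; Vance 0.2576; Andrade 0.2483; Okafor 0.2773; Ferraro 0.1454.
Raw shares: Lindqvist 464,044.13; Vance 1,675,801.07; Andrade 1,615,240.64; Okafor 1,804,201.60; Ferraro 945,872.56.
After rounding ($5): Lindqvist $464,045; Vance $1,675,800; Andrade $1,615,240; Okafor $1,804,200; Ferraro $945,875. Sum = $6,505,160.
Sum already equals the total — no adjustment.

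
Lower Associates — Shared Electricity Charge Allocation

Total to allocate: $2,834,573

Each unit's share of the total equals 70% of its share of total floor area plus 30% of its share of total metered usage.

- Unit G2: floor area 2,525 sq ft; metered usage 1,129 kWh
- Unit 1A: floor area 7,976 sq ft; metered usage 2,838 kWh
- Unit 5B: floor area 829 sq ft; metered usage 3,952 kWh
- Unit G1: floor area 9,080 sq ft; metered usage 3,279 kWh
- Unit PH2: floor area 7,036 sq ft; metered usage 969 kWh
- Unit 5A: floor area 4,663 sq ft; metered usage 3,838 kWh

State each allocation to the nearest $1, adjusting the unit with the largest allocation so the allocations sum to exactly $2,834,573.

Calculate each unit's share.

Unit G2: $216,020; Unit 1A: $643,671; Unit 5B: $261,205; Unit G1: $735,324; Unit PH2: $486,280; Unit 5A: $492,073

Floor area total 32,109; metered usage total 16,005.
Blended shares (70% floor area + 30% metered usage): Unit G2 0.0762; Unit 1A 0.2271; Unit 5B 0.0921; Unit G1 0.2594; Unit PH2 0.1716; Unit 5A 0.1736.
Unrounded shares: Unit G2 216,020.00; Unit 1A 643,670.84; Unit 5B 261,204.95; Unit G1 735,324.44; Unit PH2 486,279.75; Unit 5A 492,073.01.
Rounded to nearest $1: Unit G2 $216,020; Unit 1A $643,671; Unit 5B $261,205; Unit G1 $735,324; Unit PH2 $486,280; Unit 5A $492,073. Sum = $2,834,573.
Rounded total matches; no reconciliation needed.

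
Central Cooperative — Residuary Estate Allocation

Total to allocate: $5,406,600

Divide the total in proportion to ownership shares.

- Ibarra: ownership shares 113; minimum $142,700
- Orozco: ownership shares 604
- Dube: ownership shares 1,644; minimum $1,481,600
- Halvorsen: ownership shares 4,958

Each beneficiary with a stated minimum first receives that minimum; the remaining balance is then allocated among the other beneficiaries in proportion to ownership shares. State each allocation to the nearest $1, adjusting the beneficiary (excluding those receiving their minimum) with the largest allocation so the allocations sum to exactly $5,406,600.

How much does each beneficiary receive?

Ibarra: $142,700 · Orozco: $410,735 · Dube: $1,481,600 · Halvorsen: $3,371,565

Fund the minimums — Ibarra $142,700; Dube $1,481,600. Remaining pool $3,782,300.
Remaining pool split over remaining ownership shares 5,562: Orozco 410,735.20 → $410,735; Halvorsen 3,371,564.80 → $3,371,565.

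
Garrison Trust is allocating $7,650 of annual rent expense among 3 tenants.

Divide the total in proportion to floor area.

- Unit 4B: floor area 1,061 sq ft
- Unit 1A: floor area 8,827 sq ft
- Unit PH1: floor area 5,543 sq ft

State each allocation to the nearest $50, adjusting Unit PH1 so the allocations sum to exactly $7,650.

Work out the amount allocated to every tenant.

Unit 4B: $550 · Unit 1A: $4,400 · Unit PH1: $2,700

Sum of floor area: 15,431.
Unrounded shares: Unit 4B 1,061/15,431 × $7,650 = 526.00; Unit 1A 8,827/15,431 × $7,650 = 4,376.03; Unit PH1 5,543/15,431 × $7,650 = 2,747.97.
Rounded to nearest $50: Unit 4B $550; Unit 1A $4,400; Unit PH1 $2,750. Sum = $7,700.
Difference $7,650 − $7,700 = −$50 applied to Unit PH1: Unit PH1 becomes $2,700.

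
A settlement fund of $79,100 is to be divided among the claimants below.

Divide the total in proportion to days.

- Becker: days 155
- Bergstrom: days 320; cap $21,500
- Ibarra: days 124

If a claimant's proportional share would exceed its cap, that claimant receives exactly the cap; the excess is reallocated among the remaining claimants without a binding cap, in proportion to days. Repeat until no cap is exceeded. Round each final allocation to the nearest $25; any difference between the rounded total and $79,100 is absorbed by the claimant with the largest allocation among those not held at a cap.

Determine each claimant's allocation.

Becker: $32,000 · Bergstrom: $21,500 · Ibarra: $25,600

Total days = 599.
Unconstrained shares: Becker 20,468.28; Bergstrom 42,257.10; Ibarra 16,374.62.
Capped: Bergstrom ($21,500); balance $57,600 reallocated over remaining days 279.
Shares after redistribution: Becker 32,000.00 → $32,000; Ibarra 25,600.00 → $25,600.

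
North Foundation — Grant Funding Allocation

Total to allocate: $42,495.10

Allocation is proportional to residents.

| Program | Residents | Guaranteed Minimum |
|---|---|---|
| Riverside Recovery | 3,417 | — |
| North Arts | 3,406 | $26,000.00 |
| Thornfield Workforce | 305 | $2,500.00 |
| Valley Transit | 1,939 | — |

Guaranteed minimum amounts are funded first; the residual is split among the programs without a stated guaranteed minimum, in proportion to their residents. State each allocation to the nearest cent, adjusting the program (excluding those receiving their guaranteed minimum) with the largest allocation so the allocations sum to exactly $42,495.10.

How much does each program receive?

Riverside Recovery: $8,928.54 · North Arts: $26,000.00 · Thornfield Workforce: $2,500.00 · Valley Transit: $5,066.56

Minimums first: North Arts $26,000.00; Thornfield Workforce $2,500.00. Residual $13,995.10.
Residual split over remaining residents 5,356: Riverside Recovery 8,928.5393 → $8,928.54; Valley Transit 5,066.5607 → $5,066.56.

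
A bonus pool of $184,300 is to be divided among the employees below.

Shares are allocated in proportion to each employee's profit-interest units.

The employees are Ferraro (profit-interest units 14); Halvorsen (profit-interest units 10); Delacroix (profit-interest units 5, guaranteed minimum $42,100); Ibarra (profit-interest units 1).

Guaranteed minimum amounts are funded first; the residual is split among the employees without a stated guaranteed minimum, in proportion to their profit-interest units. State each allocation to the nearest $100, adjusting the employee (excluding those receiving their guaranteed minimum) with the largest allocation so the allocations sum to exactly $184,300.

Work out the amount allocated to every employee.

Minimums first: Delacroix $42,100. Residual $142,200.
Residual split over remaining profit-interest units 25: Ferraro 79,632.00 → $79,600; Halvorsen 56,880.00 → $56,900; Ibarra 5,688.00 → $5,700.

Ferraro: $79,600; Halvorsen: $56,900; Delacroix: $42,100; Ibarra: $5,700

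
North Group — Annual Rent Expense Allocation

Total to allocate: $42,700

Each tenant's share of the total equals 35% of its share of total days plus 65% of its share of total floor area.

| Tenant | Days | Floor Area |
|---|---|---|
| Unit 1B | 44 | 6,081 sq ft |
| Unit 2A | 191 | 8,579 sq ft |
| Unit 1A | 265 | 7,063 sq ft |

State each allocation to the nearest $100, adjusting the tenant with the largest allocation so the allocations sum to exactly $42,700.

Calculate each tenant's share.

Totals — days 500, floor area 21,723.
Blended shares (35% days + 65% floor area): Unit 1B 0.2128; Unit 2A 0.3904; Unit 1A 0.3968.
Unrounded shares: Unit 1B 9,084.72; Unit 2A 16,670.19; Unit 1A 16,945.09.
Rounded to nearest $100: Unit 1B $9,100; Unit 2A $16,700; Unit 1A $16,900. Sum = $42,700.
No rounding difference to absorb.

Unit 1B: $9,100 | Unit 2A: $16,700 | Unit 1A: $16,900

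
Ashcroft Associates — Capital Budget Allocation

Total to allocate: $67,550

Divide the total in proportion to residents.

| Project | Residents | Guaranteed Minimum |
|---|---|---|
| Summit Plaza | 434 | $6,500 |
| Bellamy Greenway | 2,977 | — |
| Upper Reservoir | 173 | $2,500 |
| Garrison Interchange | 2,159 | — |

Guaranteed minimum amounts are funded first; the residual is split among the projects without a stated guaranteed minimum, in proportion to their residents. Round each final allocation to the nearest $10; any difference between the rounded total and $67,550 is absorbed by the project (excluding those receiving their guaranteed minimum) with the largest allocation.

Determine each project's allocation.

Summit Plaza: $6,500; Bellamy Greenway: $33,940; Upper Reservoir: $2,500; Garrison Interchange: $24,610

Guaranteed amounts: Summit Plaza $6,500; Upper Reservoir $2,500. Residual $58,550.
Residual split over remaining residents 5,136: Bellamy Greenway 33,937.57 → $33,940; Garrison Interchange 24,612.43 → $24,610.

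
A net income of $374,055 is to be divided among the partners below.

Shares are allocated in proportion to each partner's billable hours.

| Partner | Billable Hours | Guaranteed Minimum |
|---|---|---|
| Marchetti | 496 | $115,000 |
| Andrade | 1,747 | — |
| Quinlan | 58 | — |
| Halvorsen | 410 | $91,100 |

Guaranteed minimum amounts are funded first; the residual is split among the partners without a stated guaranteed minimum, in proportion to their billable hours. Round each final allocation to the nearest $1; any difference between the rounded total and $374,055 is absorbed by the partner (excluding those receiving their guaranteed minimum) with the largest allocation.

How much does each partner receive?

Guaranteed amounts: Marchetti $115,000; Halvorsen $91,100. Remaining pool $167,955.
Remaining pool split over remaining billable hours 1,805: Andrade 162,558.11 → $162,558; Quinlan 5,396.89 → $5,397.

Marchetti: $115,000 | Andrade: $162,558 | Quinlan: $5,397 | Halvorsen: $91,100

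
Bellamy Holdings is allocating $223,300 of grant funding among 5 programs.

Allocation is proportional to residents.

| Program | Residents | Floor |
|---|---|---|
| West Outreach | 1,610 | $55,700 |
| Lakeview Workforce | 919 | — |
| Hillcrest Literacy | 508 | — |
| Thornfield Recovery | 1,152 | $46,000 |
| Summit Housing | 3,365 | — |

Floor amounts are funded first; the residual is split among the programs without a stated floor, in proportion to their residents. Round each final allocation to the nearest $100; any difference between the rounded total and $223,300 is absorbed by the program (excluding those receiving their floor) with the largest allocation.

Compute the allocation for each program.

West Outreach: $55,700; Lakeview Workforce: $23,300; Hillcrest Literacy: $12,900; Thornfield Recovery: $46,000; Summit Housing: $85,400

Fund the minimums — West Outreach $55,700; Thornfield Recovery $46,000. Remaining pool $121,600.
Remaining pool split over remaining residents 4,792: Lakeview Workforce 23,320.20 → $23,300; Hillcrest Literacy 12,890.82 → $12,900; Summit Housing 85,388.98 → $85,400.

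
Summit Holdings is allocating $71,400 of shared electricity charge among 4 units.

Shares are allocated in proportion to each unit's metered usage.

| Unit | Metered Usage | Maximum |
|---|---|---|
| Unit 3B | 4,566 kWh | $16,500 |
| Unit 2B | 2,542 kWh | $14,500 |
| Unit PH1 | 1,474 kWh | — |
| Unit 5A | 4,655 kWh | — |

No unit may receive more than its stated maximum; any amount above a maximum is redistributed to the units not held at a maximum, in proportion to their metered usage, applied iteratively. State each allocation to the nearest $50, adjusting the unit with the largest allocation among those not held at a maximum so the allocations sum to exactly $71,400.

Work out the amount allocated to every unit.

Unit 3B: $16,500 · Unit 2B: $14,500 · Unit PH1: $9,700 · Unit 5A: $30,700

Metered usage total: 13,237.
Proportional shares (ignoring caps): Unit 3B 24,628.87; Unit 2B 13,711.48; Unit PH1 7,950.71; Unit 5A 25,108.94.
Cap binds for Unit 3B ($16,500); remaining pool $54,900 reallocated over remaining metered usage 8,671.
Cap binds for Unit 2B ($14,500); remaining pool $40,400 reallocated over remaining metered usage 6,129.
Shares after redistribution: Unit PH1 9,716.04 → $9,700; Unit 5A 30,683.96 → $30,700.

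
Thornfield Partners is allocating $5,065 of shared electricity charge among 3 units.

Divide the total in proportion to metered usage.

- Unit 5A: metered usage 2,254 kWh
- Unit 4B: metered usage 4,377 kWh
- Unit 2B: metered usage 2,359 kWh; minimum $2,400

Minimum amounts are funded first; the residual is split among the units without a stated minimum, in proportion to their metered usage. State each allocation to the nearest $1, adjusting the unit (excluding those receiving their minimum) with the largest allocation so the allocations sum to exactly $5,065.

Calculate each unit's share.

Fund the minimums — Unit 2B $2,400. Balance $2,665.
Balance split over remaining metered usage 6,631: Unit 5A 905.88 → $906; Unit 4B 1,759.12 → $1,759.

Unit 5A: $906 · Unit 4B: $1,759 · Unit 2B: $2,400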